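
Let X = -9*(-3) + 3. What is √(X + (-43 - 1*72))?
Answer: I*√85 ≈ 9.2195*I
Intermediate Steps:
X = 30 (X = 27 + 3 = 30)
√(X + (-43 - 1*72)) = √(30 + (-43 - 1*72)) = √(30 + (-43 - 72)) = √(30 - 115) = √(-85) = I*√85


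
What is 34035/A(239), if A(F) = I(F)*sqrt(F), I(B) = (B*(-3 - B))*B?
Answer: -34035*sqrt(239)/3303764398 ≈ -0.00015926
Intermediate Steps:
I(B) = B**2*(-3 - B)
A(F) = F**(5/2)*(-3 - F) (A(F) = (F**2*(-3 - F))*sqrt(F) = F**(5/2)*(-3 - F))
34035/A(239) = 34035/((239**(5/2)*(-3 - 1*239))) = 34035/(((57121*sqrt(239))*(-3 - 239))) = 34035/(((57121*sqrt(239))*(-242))) = 34035/((-13823282*sqrt(239))) = 34035*(-sqrt(239)/3303764398) = -34035*sqrt(239)/3303764398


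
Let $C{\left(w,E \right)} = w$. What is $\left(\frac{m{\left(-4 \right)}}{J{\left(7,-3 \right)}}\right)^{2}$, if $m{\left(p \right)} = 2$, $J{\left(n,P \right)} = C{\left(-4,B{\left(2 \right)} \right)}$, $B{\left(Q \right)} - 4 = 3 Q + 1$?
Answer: $\frac{1}{4} \approx 0.25$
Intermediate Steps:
$B{\left(Q \right)} = 5 + 3 Q$ ($B{\left(Q \right)} = 4 + \left(3 Q + 1\right) = 4 + \left(1 + 3 Q\right) = 5 + 3 Q$)
$J{\left(n,P \right)} = -4$
$\left(\frac{m{\left(-4 \right)}}{J{\left(7,-3 \right)}}\right)^{2} = \left(\frac{2}{-4}\right)^{2} = \left(2 \left(- \frac{1}{4}\right)\right)^{2} = \left(- \frac{1}{2}\right)^{2} = \frac{1}{4}$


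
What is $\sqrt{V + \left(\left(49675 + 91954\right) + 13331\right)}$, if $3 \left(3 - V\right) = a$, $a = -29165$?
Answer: $\frac{\sqrt{1482162}}{3} \approx 405.81$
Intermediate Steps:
$V = \frac{29174}{3}$ ($V = 3 - - \frac{29165}{3} = 3 + \frac{29165}{3} = \frac{29174}{3} \approx 9724.7$)
$\sqrt{V + \left(\left(49675 + 91954\right) + 13331\right)} = \sqrt{\frac{29174}{3} + \left(\left(49675 + 91954\right) + 13331\right)} = \sqrt{\frac{29174}{3} + \left(141629 + 13331\right)} = \sqrt{\frac{29174}{3} + 154960} = \sqrt{\frac{494054}{3}} = \frac{\sqrt{1482162}}{3}$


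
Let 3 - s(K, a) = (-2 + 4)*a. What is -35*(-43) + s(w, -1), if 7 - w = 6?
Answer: 1510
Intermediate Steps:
w = 1 (w = 7 - 1*6 = 7 - 6 = 1)
s(K, a) = 3 - 2*a (s(K, a) = 3 - (-2 + 4)*a = 3 - 2*a)
-35*(-43) + s(w, -1) = -35*(-43) + (3 - 2*(-1)) = 1505 + (3 + 2) = 1505 + 5 = 1510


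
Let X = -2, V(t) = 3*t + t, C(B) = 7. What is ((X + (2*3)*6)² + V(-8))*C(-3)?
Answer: 7868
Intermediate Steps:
V(t) = 4*t
((X + (2*3)*6)² + V(-8))*C(-3) = ((-2 + (2*3)*6)² + 4*(-8))*7 = ((-2 + 6*6)² - 32)*7 = ((-2 + 36)² - 32)*7 = (34² - 32)*7 = (1156 - 32)*7 = 1124*7 = 7868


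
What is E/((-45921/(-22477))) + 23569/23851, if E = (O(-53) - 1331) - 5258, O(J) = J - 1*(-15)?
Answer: -1183881759060/365087257 ≈ -3242.7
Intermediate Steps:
O(J) = 15 + J (O(J) = J + 15 = 15 + J)
E = -6627 (E = ((15 - 53) - 1331) - 5258 = (-38 - 1331) - 5258 = -1369 - 5258 = -6627)
E/((-45921/(-22477))) + 23569/23851 = -6627/((-45921/(-22477))) + 23569/23851 = -6627/((-45921*(-1/22477))) + 23569*(1/23851) = -6627/45921/22477 + 23569/23851 = -6627*22477/45921 + 23569/23851 = -49651693/15307 + 23569/23851 = -1183881759060/365087257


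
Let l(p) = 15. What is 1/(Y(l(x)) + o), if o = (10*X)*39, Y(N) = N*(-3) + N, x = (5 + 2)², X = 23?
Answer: 1/8940 ≈ 0.00011186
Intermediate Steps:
x = 49 (x = 7² = 49)
Y(N) = -2*N (Y(N) = -3*N + N = -2*N)
o = 8970 (o = (10*23)*39 = 230*39 = 8970)
1/(Y(l(x)) + o) = 1/(-2*15 + 8970) = 1/(-30 + 8970) = 1/8940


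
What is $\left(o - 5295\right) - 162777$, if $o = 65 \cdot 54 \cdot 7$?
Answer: $-143502$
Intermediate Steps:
$o = 24570$ ($o = 3510 \cdot 7 = 24570$)
$\left(o - 5295\right) - 162777 = \left(24570 - 5295\right) - 162777 = 19275 - 162777 = -143502$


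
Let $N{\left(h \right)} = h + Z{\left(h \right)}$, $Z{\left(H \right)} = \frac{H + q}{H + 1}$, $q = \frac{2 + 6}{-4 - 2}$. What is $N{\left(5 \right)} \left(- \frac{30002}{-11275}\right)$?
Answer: $\frac{1515101}{101475} \approx 14.931$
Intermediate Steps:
$q = - \frac{4}{3}$ ($q = \frac{8}{-6} = 8 \left(- \frac{1}{6}\right) = - \frac{4}{3} \approx -1.3333$)
$Z{\left(H \right)} = \frac{- \frac{4}{3} + H}{1 + H}$ ($Z{\left(H \right)} = \frac{H - \frac{4}{3}}{H + 1} = \frac{- \frac{4}{3} + H}{1 + H}$)
$N{\left(h \right)} = h + \frac{- \frac{4}{3} + h}{1 + h}$
$N{\left(5 \right)} \left(- \frac{30002}{-11275}\right) = \frac{- \frac{4}{3} + 5^{2} + 2 \cdot 5}{1 + 5} \left(- \frac{30002}{-11275}\right) = \frac{- \frac{4}{3} + 25 + 10}{6} \left(\left(-30002\right) \left(- \frac{1}{11275}\right)\right) = \frac{1}{6} \cdot \frac{101}{3} \cdot \frac{30002}{11275} = \frac{101}{18} \cdot \frac{30002}{11275} = \frac{1515101}{101475}$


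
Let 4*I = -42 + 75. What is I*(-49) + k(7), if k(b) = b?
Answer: -1589/4 ≈ -397.25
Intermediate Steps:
I = 33/4 (I = (-42 + 75)/4 = (¼)*33 = 33/4 ≈ 8.2500)
I*(-49) + k(7) = (33/4)*(-49) + 7 = -1617/4 + 7 = -1589/4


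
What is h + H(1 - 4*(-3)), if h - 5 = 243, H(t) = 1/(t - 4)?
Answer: 2233/9 ≈ 248.11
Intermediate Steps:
H(t) = 1/(-4 + t)
h = 248 (h = 5 + 243 = 248)
h + H(1 - 4*(-3)) = 248 + 1/(-4 + (1 - 4*(-3))) = 248 + 1/(-4 + (1 + 12)) = 248 + 1/(-4 + 13) = 248 + 1/9 = 248 + ⅑ = 2233/9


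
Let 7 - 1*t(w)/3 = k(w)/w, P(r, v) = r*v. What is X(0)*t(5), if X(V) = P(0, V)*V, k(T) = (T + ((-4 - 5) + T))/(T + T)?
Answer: 0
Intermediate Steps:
k(T) = (-9 + 2*T)/(2*T) (k(T) = (T + (-9 + T))/((2*T)) = (-9 + 2*T)*(1/(2*T)) = (-9 + 2*T)/(2*T))
t(w) = 21 - 3*(-9/2 + w)/w² (t(w) = 21 - 3*(-9/2 + w)/w/w = 21 - 3*(-9/2 + w)/w²)
X(V) = 0 (X(V) = (0*V)*V = 0*V = 0)
X(0)*t(5) = 0*(21 - 3/5 + (27/2)/5²) = 0*(21 - 3*⅕ + (27/2)*(1/25)) = 0*(21 - ⅗ + 27/50) = 0*(1047/50) = 0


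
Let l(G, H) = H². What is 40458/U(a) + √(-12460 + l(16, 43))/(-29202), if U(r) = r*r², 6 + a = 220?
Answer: 20229/4900172 - 3*I*√131/9734 ≈ 0.0041282 - 0.0035275*I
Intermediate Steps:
a = 214 (a = -6 + 220 = 214)
U(r) = r³
40458/U(a) + √(-12460 + l(16, 43))/(-29202) = 40458/(214³) + √(-12460 + 43²)/(-29202) = 40458/9800344 + √(-12460 + 1849)*(-1/29202) = 40458*(1/9800344) + √(-10611)*(-1/29202) = 20229/4900172 + (9*I*√131)*(-1/29202) = 20229/4900172 - 3*I*√131/9734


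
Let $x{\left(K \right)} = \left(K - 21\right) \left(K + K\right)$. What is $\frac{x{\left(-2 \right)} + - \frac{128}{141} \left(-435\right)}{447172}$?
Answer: $\frac{5721}{5254271} \approx 0.0010888$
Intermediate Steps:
$x{\left(K \right)} = 2 K \left(-21 + K\right)$ ($x{\left(K \right)} = \left(-21 + K\right) 2 K = 2 K \left(-21 + K\right)$)
$\frac{x{\left(-2 \right)} + - \frac{128}{141} \left(-435\right)}{447172} = \frac{2 \left(-2\right) \left(-21 - 2\right) + - \frac{128}{141} \left(-435\right)}{447172} = \left(2 \left(-2\right) \left(-23\right) + \left(-128\right) \frac{1}{141} \left(-435\right)\right) \frac{1}{447172} = \left(92 - - \frac{18560}{47}\right) \frac{1}{447172} = \left(92 + \frac{18560}{47}\right) \frac{1}{447172} = \frac{22884}{47} \cdot \frac{1}{447172} = \frac{5721}{5254271}$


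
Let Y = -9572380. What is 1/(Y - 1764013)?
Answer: -1/11336393 ≈ -8.8211e-8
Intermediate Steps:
1/(Y - 1764013) = 1/(-9572380 - 1764013) = 1/(-11336393) = -1/11336393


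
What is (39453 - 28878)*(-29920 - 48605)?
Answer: -830401875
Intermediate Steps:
(39453 - 28878)*(-29920 - 48605) = 10575*(-78525) = -830401875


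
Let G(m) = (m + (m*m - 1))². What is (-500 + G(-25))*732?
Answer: 262276332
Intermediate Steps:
G(m) = (-1 + m + m²)² (G(m) = (m + (m² - 1))² = (m + (-1 + m²))² = (-1 + m + m²)²)
(-500 + G(-25))*732 = (-500 + (-1 - 25 + (-25)²)²)*732 = (-500 + (-1 - 25 + 625)²)*732 = (-500 + 599²)*732 = (-500 + 358801)*732 = 358301*732 = 262276332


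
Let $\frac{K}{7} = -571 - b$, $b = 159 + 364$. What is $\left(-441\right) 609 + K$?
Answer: $-276227$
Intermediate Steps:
$b = 523$
$K = -7658$ ($K = 7 \left(-571 - 523\right) = 7 \left(-1094\right) = -7658$)
$\left(-441\right) 609 + K = \left(-441\right) 609 - 7658 = -268569 - 7658 = -276227$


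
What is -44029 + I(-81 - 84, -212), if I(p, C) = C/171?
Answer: -7529171/171 ≈ -44030.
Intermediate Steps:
I(p, C) = C/171 (I(p, C) = C*(1/171) = C/171)
-44029 + I(-81 - 84, -212) = -44029 + (1/171)*(-212) = -44029 - 212/171 = -7529171/171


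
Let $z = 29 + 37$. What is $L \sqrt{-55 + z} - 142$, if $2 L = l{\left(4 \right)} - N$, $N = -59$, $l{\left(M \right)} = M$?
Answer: $-142 + \frac{63 \sqrt{11}}{2} \approx -37.526$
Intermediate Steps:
$z = 66$
$L = \frac{63}{2}$ ($L = \frac{4 - -59}{2} = \frac{4 + 59}{2} = \frac{1}{2} \cdot 63 = \frac{63}{2} \approx 31.5$)
$L \sqrt{-55 + z} - 142 = \frac{63 \sqrt{-55 + 66}}{2} - 142 = \frac{63 \sqrt{11}}{2} - 142 = -142 + \frac{63 \sqrt{11}}{2}$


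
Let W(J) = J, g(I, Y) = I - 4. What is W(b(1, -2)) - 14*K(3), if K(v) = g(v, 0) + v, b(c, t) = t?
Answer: -30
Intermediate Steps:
g(I, Y) = -4 + I
K(v) = -4 + 2*v (K(v) = (-4 + v) + v = -4 + 2*v)
W(b(1, -2)) - 14*K(3) = -2 - 14*(-4 + 2*3) = -2 - 14*(-4 + 6) = -2 - 14*2 = -2 - 28 = -30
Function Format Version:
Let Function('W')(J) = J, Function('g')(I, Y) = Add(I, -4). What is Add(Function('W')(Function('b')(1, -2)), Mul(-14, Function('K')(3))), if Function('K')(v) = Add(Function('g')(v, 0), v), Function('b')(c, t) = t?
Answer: -30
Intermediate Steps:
Function('g')(I, Y) = Add(-4, I)
Function('K')(v) = Add(-4, Mul(2, v)) (Function('K')(v) = Add(Add(-4, v), v) = Add(-4, Mul(2, v)))
Add(Function('W')(Function('b')(1, -2)), Mul(-14, Function('K')(3))) = Add(-2, Mul(-14, Add(-4, Mul(2, 3)))) = Add(-2, Mul(-14, Add(-4, 6))) = Add(-2, Mul(-14, 2)) = Add(-2, -28) = -30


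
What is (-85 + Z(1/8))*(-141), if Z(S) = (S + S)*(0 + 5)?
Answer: 47235/4 ≈ 11809.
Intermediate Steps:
Z(S) = 10*S (Z(S) = (2*S)*5 = 10*S)
(-85 + Z(1/8))*(-141) = (-85 + 10/8)*(-141) = (-85 + 10*(⅛))*(-141) = (-85 + 5/4)*(-141) = -335/4*(-141) = 47235/4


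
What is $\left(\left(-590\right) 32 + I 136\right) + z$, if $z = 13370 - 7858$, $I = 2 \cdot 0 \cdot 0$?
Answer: $-13368$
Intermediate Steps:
$I = 0$ ($I = 0 \cdot 0 = 0$)
$z = 5512$
$\left(\left(-590\right) 32 + I 136\right) + z = \left(\left(-590\right) 32 + 0 \cdot 136\right) + 5512 = \left(-18880 + 0\right) + 5512 = -18880 + 5512 = -13368$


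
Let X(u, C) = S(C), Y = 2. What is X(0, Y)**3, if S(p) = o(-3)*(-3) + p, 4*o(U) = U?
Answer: 4913/64 ≈ 76.766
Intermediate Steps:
o(U) = U/4
S(p) = 9/4 + p (S(p) = ((1/4)*(-3))*(-3) + p = -3/4*(-3) + p = 9/4 + p)
X(u, C) = 9/4 + C
X(0, Y)**3 = (9/4 + 2)**3 = (17/4)**3 = 4913/64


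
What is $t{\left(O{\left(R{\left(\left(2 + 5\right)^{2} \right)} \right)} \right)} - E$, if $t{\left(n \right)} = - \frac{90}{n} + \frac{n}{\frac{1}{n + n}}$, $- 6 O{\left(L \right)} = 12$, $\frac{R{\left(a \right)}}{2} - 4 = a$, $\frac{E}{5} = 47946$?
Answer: $-239677$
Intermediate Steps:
$E = 239730$ ($E = 5 \cdot 47946 = 239730$)
$R{\left(a \right)} = 8 + 2 a$
$O{\left(L \right)} = -2$ ($O{\left(L \right)} = \left(- \frac{1}{6}\right) 12 = -2$)
$t{\left(n \right)} = - \frac{90}{n} + 2 n^{2}$ ($t{\left(n \right)} = - \frac{90}{n} + \frac{n}{\frac{1}{2 n}} = - \frac{90}{n} + \frac{n}{\frac{1}{2} \frac{1}{n}} = - \frac{90}{n} + n 2 n = - \frac{90}{n} + 2 n^{2}$)
$t{\left(O{\left(R{\left(\left(2 + 5\right)^{2} \right)} \right)} \right)} - E = \frac{2 \left(-45 + \left(-2\right)^{3}\right)}{-2} - 239730 = 2 \left(- \frac{1}{2}\right) \left(-45 - 8\right) - 239730 = 2 \left(- \frac{1}{2}\right) \left(-53\right) - 239730 = 53 - 239730 = -239677$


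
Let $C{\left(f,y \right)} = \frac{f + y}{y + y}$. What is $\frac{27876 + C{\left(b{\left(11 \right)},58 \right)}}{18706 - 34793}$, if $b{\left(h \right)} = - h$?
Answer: $- \frac{3233663}{1866092} \approx -1.7329$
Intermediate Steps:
$C{\left(f,y \right)} = \frac{f + y}{2 y}$
$\frac{27876 + C{\left(b{\left(11 \right)},58 \right)}}{18706 - 34793} = \frac{27876 + \frac{\left(-1\right) 11 + 58}{2 \cdot 58}}{18706 - 34793} = \frac{27876 + \frac{1}{2} \cdot \frac{1}{58} \left(-11 + 58\right)}{-16087} = \left(27876 + \frac{1}{2} \cdot \frac{1}{58} \cdot 47\right) \left(- \frac{1}{16087}\right) = \left(27876 + \frac{47}{116}\right) \left(- \frac{1}{16087}\right) = \frac{3233663}{116} \left(- \frac{1}{16087}\right) = - \frac{3233663}{1866092}$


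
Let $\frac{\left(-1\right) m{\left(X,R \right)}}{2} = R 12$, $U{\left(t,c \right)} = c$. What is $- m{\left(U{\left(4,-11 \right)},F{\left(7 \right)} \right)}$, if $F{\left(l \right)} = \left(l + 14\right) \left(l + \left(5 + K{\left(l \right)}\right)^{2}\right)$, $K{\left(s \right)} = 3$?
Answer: $35784$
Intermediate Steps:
$F{\left(l \right)} = \left(14 + l\right) \left(64 + l\right)$ ($F{\left(l \right)} = \left(l + 14\right) \left(l + \left(5 + 3\right)^{2}\right) = \left(14 + l\right) \left(l + 8^{2}\right) = \left(14 + l\right) \left(l + 64\right) = \left(14 + l\right) \left(64 + l\right)$)
$m{\left(X,R \right)} = - 24 R$ ($m{\left(X,R \right)} = - 2 R 12 = - 2 \cdot 12 R = - 24 R$)
$- m{\left(U{\left(4,-11 \right)},F{\left(7 \right)} \right)} = - \left(-24\right) \left(896 + 7^{2} + 78 \cdot 7\right) = - \left(-24\right) \left(896 + 49 + 546\right) = - \left(-24\right) 1491 = \left(-1\right) \left(-35784\right) = 35784$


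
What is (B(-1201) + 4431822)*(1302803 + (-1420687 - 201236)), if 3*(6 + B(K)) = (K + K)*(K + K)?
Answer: -6084039394240/3 ≈ -2.0280e+12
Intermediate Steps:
B(K) = -6 + 4*K²/3 (B(K) = -6 + ((K + K)*(K + K))/3 = -6 + ((2*K)*(2*K))/3 = -6 + (4*K²)/3 = -6 + 4*K²/3)
(B(-1201) + 4431822)*(1302803 + (-1420687 - 201236)) = ((-6 + (4/3)*(-1201)²) + 4431822)*(1302803 + (-1420687 - 201236)) = ((-6 + (4/3)*1442401) + 4431822)*(1302803 - 1621923) = ((-6 + 5769604/3) + 4431822)*(-319120) = (5769586/3 + 4431822)*(-319120) = (19065052/3)*(-319120) = -6084039394240/3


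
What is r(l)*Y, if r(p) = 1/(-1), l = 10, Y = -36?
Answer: 36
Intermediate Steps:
r(p) = -1
r(l)*Y = -1*(-36) = 36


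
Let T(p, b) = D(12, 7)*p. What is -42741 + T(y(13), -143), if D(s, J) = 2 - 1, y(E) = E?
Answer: -42728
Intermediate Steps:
D(s, J) = 1
T(p, b) = p (T(p, b) = 1*p = p)
-42741 + T(y(13), -143) = -42741 + 13 = -42728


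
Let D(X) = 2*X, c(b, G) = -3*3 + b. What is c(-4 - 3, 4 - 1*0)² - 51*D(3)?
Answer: -50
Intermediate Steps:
c(b, G) = -9 + b
c(-4 - 3, 4 - 1*0)² - 51*D(3) = (-9 + (-4 - 3))² - 102*3 = (-9 - 7)² - 51*6 = (-16)² - 306 = 256 - 306 = -50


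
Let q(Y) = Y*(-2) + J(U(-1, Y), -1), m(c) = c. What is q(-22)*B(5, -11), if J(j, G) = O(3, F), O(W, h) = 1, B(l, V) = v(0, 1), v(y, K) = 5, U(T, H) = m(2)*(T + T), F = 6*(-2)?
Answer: 225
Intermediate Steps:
F = -12
U(T, H) = 4*T (U(T, H) = 2*(T + T) = 2*(2*T) = 4*T)
B(l, V) = 5
J(j, G) = 1
q(Y) = 1 - 2*Y (q(Y) = Y*(-2) + 1 = -2*Y + 1 = 1 - 2*Y)
q(-22)*B(5, -11) = (1 - 2*(-22))*5 = (1 + 44)*5 = 45*5 = 225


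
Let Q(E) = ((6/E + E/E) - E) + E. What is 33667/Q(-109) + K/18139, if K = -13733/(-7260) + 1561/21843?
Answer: 36274394892713867/1018137615660 ≈ 35628.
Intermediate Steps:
Q(E) = 1 + 6/E (Q(E) = ((6/E + 1) - E) + E = ((1 + 6/E) - E) + E = (1 - E + 6/E) + E = 1 + 6/E)
K = 103767593/52860060 (K = -13733*(-1/7260) + 1561*(1/21843) = 13733/7260 + 1561/21843 = 103767593/52860060 ≈ 1.9631)
33667/Q(-109) + K/18139 = 33667/(((6 - 109)/(-109))) + (103767593/52860060)/18139 = 33667/((-1/109*(-103))) + (103767593/52860060)*(1/18139) = 33667/(103/109) + 1069769/9884831220 = 33667*(109/103) + 1069769/9884831220 = 3669703/103 + 1069769/9884831220 = 36274394892713867/1018137615660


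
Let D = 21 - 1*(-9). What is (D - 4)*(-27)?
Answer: -702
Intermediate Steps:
D = 30 (D = 21 + 9 = 30)
(D - 4)*(-27) = (30 - 4)*(-27) = 26*(-27) = -702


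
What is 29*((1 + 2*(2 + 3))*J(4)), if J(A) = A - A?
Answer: 0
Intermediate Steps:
J(A) = 0
29*((1 + 2*(2 + 3))*J(4)) = 29*((1 + 2*(2 + 3))*0) = 29*((1 + 2*5)*0) = 29*((1 + 10)*0) = 29*(11*0) = 29*0 = 0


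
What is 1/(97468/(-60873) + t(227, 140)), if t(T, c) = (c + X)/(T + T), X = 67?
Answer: -27636342/31649761 ≈ -0.87319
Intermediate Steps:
t(T, c) = (67 + c)/(2*T) (t(T, c) = (c + 67)/(T + T) = (67 + c)/((2*T)) = (67 + c)*(1/(2*T)) = (67 + c)/(2*T))
1/(97468/(-60873) + t(227, 140)) = 1/(97468/(-60873) + (½)*(67 + 140)/227) = 1/(97468*(-1/60873) + (½)*(1/227)*207) = 1/(-97468/60873 + 207/454) = 1/(-31649761/27636342) = -27636342/31649761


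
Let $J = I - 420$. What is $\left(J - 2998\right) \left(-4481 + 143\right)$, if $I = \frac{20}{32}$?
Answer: $\frac{59298291}{4} \approx 1.4825 \cdot 10^{7}$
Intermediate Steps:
$I = \frac{5}{8}$ ($I = 20 \cdot \frac{1}{32} = \frac{5}{8} \approx 0.625$)
$J = - \frac{3355}{8}$ ($J = \frac{5}{8} - 420 = - \frac{3355}{8} \approx -419.38$)
$\left(J - 2998\right) \left(-4481 + 143\right) = \left(- \frac{3355}{8} - 2998\right) \left(-4481 + 143\right) = \left(- \frac{27339}{8}\right) \left(-4338\right) = \frac{59298291}{4}$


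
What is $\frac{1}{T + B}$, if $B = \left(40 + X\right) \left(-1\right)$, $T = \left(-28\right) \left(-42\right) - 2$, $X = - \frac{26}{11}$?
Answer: $\frac{11}{12500} \approx 0.00088$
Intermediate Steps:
$X = - \frac{26}{11}$ ($X = \left(-26\right) \frac{1}{11} = - \frac{26}{11} \approx -2.3636$)
$T = 1174$ ($T = 1176 - 2 = 1174$)
$B = - \frac{414}{11}$ ($B = \left(40 - \frac{26}{11}\right) \left(-1\right) = \frac{414}{11} \left(-1\right) = - \frac{414}{11} \approx -37.636$)
$\frac{1}{T + B} = \frac{1}{1174 - \frac{414}{11}} = \frac{1}{\frac{12500}{11}} = \frac{11}{12500}$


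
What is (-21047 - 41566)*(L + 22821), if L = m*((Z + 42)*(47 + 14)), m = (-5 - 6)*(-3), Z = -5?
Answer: -6092370126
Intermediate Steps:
m = 33 (m = -11*(-3) = 33)
L = 74481 (L = 33*((-5 + 42)*(47 + 14)) = 33*(37*61) = 33*2257 = 74481)
(-21047 - 41566)*(L + 22821) = (-21047 - 41566)*(74481 + 22821) = -62613*97302 = -6092370126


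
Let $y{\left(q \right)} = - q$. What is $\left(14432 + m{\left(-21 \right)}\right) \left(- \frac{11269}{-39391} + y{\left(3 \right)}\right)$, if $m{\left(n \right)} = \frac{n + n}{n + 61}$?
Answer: $- \frac{7713631394}{196955} \approx -39164.0$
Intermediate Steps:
$m{\left(n \right)} = \frac{2 n}{61 + n}$
$\left(14432 + m{\left(-21 \right)}\right) \left(- \frac{11269}{-39391} + y{\left(3 \right)}\right) = \left(14432 + 2 \left(-21\right) \frac{1}{61 - 21}\right) \left(- \frac{11269}{-39391} - 3\right) = \left(14432 + 2 \left(-21\right) \frac{1}{40}\right) \left(\left(-11269\right) \left(- \frac{1}{39391}\right) - 3\right) = \left(14432 + 2 \left(-21\right) \frac{1}{40}\right) \left(\frac{11269}{39391} - 3\right) = \left(14432 - \frac{21}{20}\right) \left(- \frac{106904}{39391}\right) = \frac{288619}{20} \left(- \frac{106904}{39391}\right) = - \frac{7713631394}{196955}$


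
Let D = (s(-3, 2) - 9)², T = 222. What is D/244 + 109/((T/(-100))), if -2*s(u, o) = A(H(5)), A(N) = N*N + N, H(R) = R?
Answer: -316466/6771 ≈ -46.738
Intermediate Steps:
A(N) = N + N² (A(N) = N² + N = N + N²)
s(u, o) = -15 (s(u, o) = -5*(1 + 5)/2 = -5*6/2 = -½*30 = -15)
D = 576 (D = (-15 - 9)² = (-24)² = 576)
D/244 + 109/((T/(-100))) = 576/244 + 109/((222/(-100))) = 576*(1/244) + 109/((222*(-1/100))) = 144/61 + 109/(-111/50) = 144/61 + 109*(-50/111) = 144/61 - 5450/111 = -316466/6771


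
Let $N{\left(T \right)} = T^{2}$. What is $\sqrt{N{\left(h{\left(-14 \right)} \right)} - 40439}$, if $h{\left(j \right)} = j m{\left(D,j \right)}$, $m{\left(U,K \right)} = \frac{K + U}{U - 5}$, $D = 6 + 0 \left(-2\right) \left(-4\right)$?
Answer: $i \sqrt{27895} \approx 167.02 i$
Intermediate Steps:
$D = 6$ ($D = 6 + 0 \left(-4\right) = 6 + 0 = 6$)
$m{\left(U,K \right)} = \frac{K + U}{-5 + U}$
$h{\left(j \right)} = j \left(6 + j\right)$ ($h{\left(j \right)} = j \frac{j + 6}{-5 + 6} = j \frac{6 + j}{1} = j 1 \left(6 + j\right) = j \left(6 + j\right)$)
$\sqrt{N{\left(h{\left(-14 \right)} \right)} - 40439} = \sqrt{\left(- 14 \left(6 - 14\right)\right)^{2} - 40439} = \sqrt{\left(\left(-14\right) \left(-8\right)\right)^{2} - 40439} = \sqrt{112^{2} - 40439} = \sqrt{12544 - 40439} = \sqrt{-27895} = i \sqrt{27895}$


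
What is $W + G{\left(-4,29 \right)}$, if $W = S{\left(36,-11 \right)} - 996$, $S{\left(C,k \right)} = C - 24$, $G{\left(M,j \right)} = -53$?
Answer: $-1037$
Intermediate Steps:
$S{\left(C,k \right)} = -24 + C$ ($S{\left(C,k \right)} = C - 24 = -24 + C$)
$W = -984$ ($W = \left(-24 + 36\right) - 996 = 12 - 996 = -984$)
$W + G{\left(-4,29 \right)} = -984 - 53 = -1037$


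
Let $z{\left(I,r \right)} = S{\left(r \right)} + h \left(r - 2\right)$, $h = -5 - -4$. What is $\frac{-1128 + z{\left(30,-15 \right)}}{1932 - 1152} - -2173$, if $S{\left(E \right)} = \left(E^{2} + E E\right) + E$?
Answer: $\frac{32582}{15} \approx 2172.1$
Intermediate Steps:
$h = -1$ ($h = -5 + 4 = -1$)
$S{\left(E \right)} = E + 2 E^{2}$ ($S{\left(E \right)} = \left(E^{2} + E^{2}\right) + E = 2 E^{2} + E = E + 2 E^{2}$)
$z{\left(I,r \right)} = 2 - r + r \left(1 + 2 r\right)$ ($z{\left(I,r \right)} = r \left(1 + 2 r\right) - \left(r - 2\right) = r \left(1 + 2 r\right) - \left(-2 + r\right) = 2 - r + r \left(1 + 2 r\right)$)
$\frac{-1128 + z{\left(30,-15 \right)}}{1932 - 1152} - -2173 = \frac{-1128 + \left(2 + 2 \left(-15\right)^{2}\right)}{1932 - 1152} - -2173 = \frac{-1128 + \left(2 + 2 \cdot 225\right)}{780} + 2173 = \left(-1128 + \left(2 + 450\right)\right) \frac{1}{780} + 2173 = \left(-1128 + 452\right) \frac{1}{780} + 2173 = \left(-676\right) \frac{1}{780} + 2173 = - \frac{13}{15} + 2173 = \frac{32582}{15}$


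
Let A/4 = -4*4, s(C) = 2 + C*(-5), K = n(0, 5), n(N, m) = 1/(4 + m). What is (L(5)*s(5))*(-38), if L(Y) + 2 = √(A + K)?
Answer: -1748 + 4370*I*√23/3 ≈ -1748.0 + 6985.9*I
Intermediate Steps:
K = ⅑ (K = 1/(4 + 5) = 1/9 = ⅑ ≈ 0.11111)
s(C) = 2 - 5*C
A = -64 (A = 4*(-4*4) = 4*(-16) = -64)
L(Y) = -2 + 5*I*√23/3 (L(Y) = -2 + √(-64 + ⅑) = -2 + √(-575/9) = -2 + 5*I*√23/3)
(L(5)*s(5))*(-38) = ((-2 + 5*I*√23/3)*(2 - 5*5))*(-38) = ((-2 + 5*I*√23/3)*(2 - 25))*(-38) = ((-2 + 5*I*√23/3)*(-23))*(-38) = (46 - 115*I*√23/3)*(-38) = -1748 + 4370*I*√23/3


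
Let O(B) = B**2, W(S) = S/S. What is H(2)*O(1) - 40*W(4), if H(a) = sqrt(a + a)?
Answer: -38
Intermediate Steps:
H(a) = sqrt(2)*sqrt(a) (H(a) = sqrt(2*a) = sqrt(2)*sqrt(a))
W(S) = 1
H(2)*O(1) - 40*W(4) = (sqrt(2)*sqrt(2))*1**2 - 40*1 = 2*1 - 40 = 2 - 40 = -38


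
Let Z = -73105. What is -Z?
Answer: 73105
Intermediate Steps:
-Z = -1*(-73105) = 73105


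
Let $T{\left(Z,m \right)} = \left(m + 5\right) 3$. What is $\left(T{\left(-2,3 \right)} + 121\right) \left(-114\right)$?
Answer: $-16530$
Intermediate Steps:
$T{\left(Z,m \right)} = 15 + 3 m$ ($T{\left(Z,m \right)} = \left(5 + m\right) 3 = 15 + 3 m$)
$\left(T{\left(-2,3 \right)} + 121\right) \left(-114\right) = \left(\left(15 + 3 \cdot 3\right) + 121\right) \left(-114\right) = \left(\left(15 + 9\right) + 121\right) \left(-114\right) = \left(24 + 121\right) \left(-114\right) = 145 \left(-114\right) = -16530$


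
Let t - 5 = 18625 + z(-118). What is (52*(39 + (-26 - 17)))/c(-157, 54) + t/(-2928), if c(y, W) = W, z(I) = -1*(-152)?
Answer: -135271/13176 ≈ -10.266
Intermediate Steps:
z(I) = 152
t = 18782 (t = 5 + (18625 + 152) = 5 + 18777 = 18782)
(52*(39 + (-26 - 17)))/c(-157, 54) + t/(-2928) = (52*(39 + (-26 - 17)))/54 + 18782/(-2928) = (52*(39 - 43))*(1/54) + 18782*(-1/2928) = (52*(-4))*(1/54) - 9391/1464 = -208*1/54 - 9391/1464 = -104/27 - 9391/1464 = -135271/13176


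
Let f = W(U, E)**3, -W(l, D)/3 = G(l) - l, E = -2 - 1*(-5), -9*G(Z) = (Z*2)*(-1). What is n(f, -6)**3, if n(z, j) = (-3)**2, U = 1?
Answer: 729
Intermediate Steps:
G(Z) = 2*Z/9 (G(Z) = -Z*2*(-1)/9 = -2*Z*(-1)/9 = -(-2)*Z/9 = 2*Z/9)
E = 3 (E = -2 + 5 = 3)
W(l, D) = 7*l/3 (W(l, D) = -3*(2*l/9 - l) = -(-7)*l/3 = 7*l/3)
f = 343/27 (f = ((7/3)*1)**3 = (7/3)**3 = 343/27 ≈ 12.704)
n(z, j) = 9
n(f, -6)**3 = 9**3 = 729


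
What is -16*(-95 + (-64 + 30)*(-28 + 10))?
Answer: -8272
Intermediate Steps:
-16*(-95 + (-64 + 30)*(-28 + 10)) = -16*(-95 - 34*(-18)) = -16*(-95 + 612) = -16*517 = -8272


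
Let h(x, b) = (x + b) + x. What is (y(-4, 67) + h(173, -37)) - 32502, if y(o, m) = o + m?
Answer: -32130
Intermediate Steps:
y(o, m) = m + o
h(x, b) = b + 2*x (h(x, b) = (b + x) + x = b + 2*x)
(y(-4, 67) + h(173, -37)) - 32502 = ((67 - 4) + (-37 + 2*173)) - 32502 = (63 + (-37 + 346)) - 32502 = (63 + 309) - 32502 = 372 - 32502 = -32130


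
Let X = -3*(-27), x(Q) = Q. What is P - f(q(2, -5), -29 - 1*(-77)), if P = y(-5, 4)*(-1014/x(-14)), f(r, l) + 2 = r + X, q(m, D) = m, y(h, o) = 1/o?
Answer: -1761/28 ≈ -62.893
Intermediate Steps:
X = 81
f(r, l) = 79 + r (f(r, l) = -2 + (r + 81) = -2 + (81 + r) = 79 + r)
P = 507/28 (P = (-1014/(-14))/4 = (-1014*(-1/14))/4 = (¼)*(507/7) = 507/28 ≈ 18.107)
P - f(q(2, -5), -29 - 1*(-77)) = 507/28 - (79 + 2) = 507/28 - 1*81 = 507/28 - 81 = -1761/28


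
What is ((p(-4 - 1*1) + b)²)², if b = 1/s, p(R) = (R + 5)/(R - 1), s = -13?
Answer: 1/28561 ≈ 3.5013e-5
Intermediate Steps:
p(R) = (5 + R)/(-1 + R)
b = -1/13 (b = 1/(-13) = -1/13 ≈ -0.076923)
((p(-4 - 1*1) + b)²)² = (((5 + (-4 - 1*1))/(-1 + (-4 - 1*1)) - 1/13)²)² = (((5 + (-4 - 1))/(-1 + (-4 - 1)) - 1/13)²)² = (((5 - 5)/(-1 - 5) - 1/13)²)² = ((0/(-6) - 1/13)²)² = ((-⅙*0 - 1/13)²)² = ((0 - 1/13)²)² = ((-1/13)²)² = (1/169)² = 1/28561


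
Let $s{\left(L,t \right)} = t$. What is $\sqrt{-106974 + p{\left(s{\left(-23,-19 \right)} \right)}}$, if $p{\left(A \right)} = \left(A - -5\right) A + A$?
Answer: $i \sqrt{106727} \approx 326.69 i$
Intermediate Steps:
$p{\left(A \right)} = A + A \left(5 + A\right)$ ($p{\left(A \right)} = \left(A + 5\right) A + A = \left(5 + A\right) A + A = A \left(5 + A\right) + A = A + A \left(5 + A\right)$)
$\sqrt{-106974 + p{\left(s{\left(-23,-19 \right)} \right)}} = \sqrt{-106974 - 19 \left(6 - 19\right)} = \sqrt{-106974 - -247} = \sqrt{-106974 + 247} = \sqrt{-106727} = i \sqrt{106727}$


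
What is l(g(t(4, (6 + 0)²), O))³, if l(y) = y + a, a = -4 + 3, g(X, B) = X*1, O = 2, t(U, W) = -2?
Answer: -27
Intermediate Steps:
g(X, B) = X
a = -1
l(y) = -1 + y (l(y) = y - 1 = -1 + y)
l(g(t(4, (6 + 0)²), O))³ = (-1 - 2)³ = (-3)³ = -27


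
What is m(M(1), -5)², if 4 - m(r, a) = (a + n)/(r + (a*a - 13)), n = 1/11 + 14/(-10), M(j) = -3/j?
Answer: 5414929/245025 ≈ 22.099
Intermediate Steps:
n = -72/55 (n = 1*(1/11) + 14*(-⅒) = 1/11 - 7/5 = -72/55 ≈ -1.3091)
m(r, a) = 4 - (-72/55 + a)/(-13 + r + a²) (m(r, a) = 4 - (a - 72/55)/(r + (a*a - 13)) = 4 - (-72/55 + a)/(r + (a² - 13)) = 4 - (-72/55 + a)/(r + (-13 + a²)) = 4 - (-72/55 + a)/(-13 + r + a²))
m(M(1), -5)² = ((-2788/55 - 1*(-5) + 4*(-3/1) + 4*(-5)²)/(-13 - 3/1 + (-5)²))² = ((-2788/55 + 5 + 4*(-3*1) + 4*25)/(-13 - 3*1 + 25))² = ((-2788/55 + 5 + 4*(-3) + 100)/(-13 - 3 + 25))² = ((-2788/55 + 5 - 12 + 100)/9)² = ((⅑)*(2327/55))² = (2327/495)² = 5414929/245025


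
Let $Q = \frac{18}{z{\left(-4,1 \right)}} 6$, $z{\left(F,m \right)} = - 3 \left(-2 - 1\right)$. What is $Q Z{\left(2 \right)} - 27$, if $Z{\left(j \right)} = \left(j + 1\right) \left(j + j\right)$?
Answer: $117$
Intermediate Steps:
$z{\left(F,m \right)} = 9$ ($z{\left(F,m \right)} = \left(-3\right) \left(-3\right) = 9$)
$Q = 12$ ($Q = \frac{18}{9} \cdot 6 = 18 \cdot \frac{1}{9} \cdot 6 = 2 \cdot 6 = 12$)
$Z{\left(j \right)} = 2 j \left(1 + j\right)$ ($Z{\left(j \right)} = \left(1 + j\right) 2 j = 2 j \left(1 + j\right)$)
$Q Z{\left(2 \right)} - 27 = 12 \cdot 2 \cdot 2 \left(1 + 2\right) - 27 = 12 \cdot 2 \cdot 2 \cdot 3 - 27 = 12 \cdot 12 - 27 = 144 - 27 = 117$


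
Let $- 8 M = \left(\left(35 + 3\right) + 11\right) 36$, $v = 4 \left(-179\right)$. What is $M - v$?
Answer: $\frac{991}{2} \approx 495.5$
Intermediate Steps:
$v = -716$
$M = - \frac{441}{2}$ ($M = - \frac{\left(\left(35 + 3\right) + 11\right) 36}{8} = - \frac{\left(38 + 11\right) 36}{8} = - \frac{49 \cdot 36}{8} = \left(- \frac{1}{8}\right) 1764 = - \frac{441}{2} \approx -220.5$)
$M - v = - \frac{441}{2} - -716 = - \frac{441}{2} + 716 = \frac{991}{2}$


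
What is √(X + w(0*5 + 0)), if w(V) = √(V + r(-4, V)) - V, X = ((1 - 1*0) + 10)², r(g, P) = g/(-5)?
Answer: √(3025 + 10*√5)/5 ≈ 11.041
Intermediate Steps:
r(g, P) = -g/5 (r(g, P) = g*(-⅕) = -g/5)
X = 121 (X = ((1 + 0) + 10)² = (1 + 10)² = 11² = 121)
w(V) = √(⅘ + V) - V (w(V) = √(V - ⅕*(-4)) - V = √(V + ⅘) - V = √(⅘ + V) - V)
√(X + w(0*5 + 0)) = √(121 + (-(0*5 + 0) + √(20 + 25*(0*5 + 0))/5)) = √(121 + (-(0 + 0) + √(20 + 25*(0 + 0))/5)) = √(121 + (-1*0 + √(20 + 25*0)/5)) = √(121 + (0 + √(20 + 0)/5)) = √(121 + (0 + √20/5)) = √(121 + (0 + (2*√5)/5)) = √(121 + (0 + 2*√5/5)) = √(121 + 2*√5/5)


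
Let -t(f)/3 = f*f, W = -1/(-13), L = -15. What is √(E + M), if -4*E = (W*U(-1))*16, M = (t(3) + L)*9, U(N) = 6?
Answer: I*√64194/13 ≈ 19.49*I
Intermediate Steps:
W = 1/13 (W = -1*(-1/13) = 1/13 ≈ 0.076923)
t(f) = -3*f² (t(f) = -3*f*f = -3*f²)
M = -378 (M = (-3*3² - 15)*9 = (-3*9 - 15)*9 = (-27 - 15)*9 = -42*9 = -378)
E = -24/13 (E = -(1/13)*6*16/4 = -3*16/26 = -¼*96/13 = -24/13 ≈ -1.8462)
√(E + M) = √(-24/13 - 378) = √(-4938/13) = I*√64194/13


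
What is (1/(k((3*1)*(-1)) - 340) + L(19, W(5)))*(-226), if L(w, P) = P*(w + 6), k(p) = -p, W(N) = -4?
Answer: 7616426/337 ≈ 22601.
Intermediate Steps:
L(w, P) = P*(6 + w)
(1/(k((3*1)*(-1)) - 340) + L(19, W(5)))*(-226) = (1/(-3*1*(-1) - 340) - 4*(6 + 19))*(-226) = (1/(-3*(-1) - 340) - 4*25)*(-226) = (1/(-1*(-3) - 340) - 100)*(-226) = (1/(3 - 340) - 100)*(-226) = (1/(-337) - 100)*(-226) = (-1/337 - 100)*(-226) = -33701/337*(-226) = 7616426/337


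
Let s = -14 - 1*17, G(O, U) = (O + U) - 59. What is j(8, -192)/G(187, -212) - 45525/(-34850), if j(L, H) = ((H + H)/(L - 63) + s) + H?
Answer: 12487567/3220140 ≈ 3.8780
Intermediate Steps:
G(O, U) = -59 + O + U
s = -31 (s = -14 - 17 = -31)
j(L, H) = -31 + H + 2*H/(-63 + L) (j(L, H) = ((H + H)/(L - 63) - 31) + H = ((2*H)/(-63 + L) - 31) + H = (2*H/(-63 + L) - 31) + H = (-31 + 2*H/(-63 + L)) + H = -31 + H + 2*H/(-63 + L))
j(8, -192)/G(187, -212) - 45525/(-34850) = ((1953 - 61*(-192) - 31*8 - 192*8)/(-63 + 8))/(-59 + 187 - 212) - 45525/(-34850) = ((1953 + 11712 - 248 - 1536)/(-55))/(-84) - 45525*(-1/34850) = -1/55*11881*(-1/84) + 1821/1394 = -11881/55*(-1/84) + 1821/1394 = 11881/4620 + 1821/1394 = 12487567/3220140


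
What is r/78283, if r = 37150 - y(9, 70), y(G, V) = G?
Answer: 37141/78283 ≈ 0.47445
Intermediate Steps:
r = 37141 (r = 37150 - 1*9 = 37150 - 9 = 37141)
r/78283 = 37141/78283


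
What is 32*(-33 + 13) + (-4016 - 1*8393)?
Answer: -13049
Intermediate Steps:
32*(-33 + 13) + (-4016 - 1*8393) = 32*(-20) + (-4016 - 8393) = -640 - 12409 = -13049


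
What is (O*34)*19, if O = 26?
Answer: 16796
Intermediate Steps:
(O*34)*19 = (26*34)*19 = 884*19 = 16796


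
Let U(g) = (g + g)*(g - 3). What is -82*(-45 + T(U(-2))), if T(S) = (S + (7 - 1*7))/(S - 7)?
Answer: 46330/13 ≈ 3563.8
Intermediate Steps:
U(g) = 2*g*(-3 + g) (U(g) = (2*g)*(-3 + g) = 2*g*(-3 + g))
T(S) = S/(-7 + S) (T(S) = (S + (7 - 7))/(-7 + S) = (S + 0)/(-7 + S) = S/(-7 + S))
-82*(-45 + T(U(-2))) = -82*(-45 + (2*(-2)*(-3 - 2))/(-7 + 2*(-2)*(-3 - 2))) = -82*(-45 + (2*(-2)*(-5))/(-7 + 2*(-2)*(-5))) = -82*(-45 + 20/(-7 + 20)) = -82*(-45 + 20/13) = -82*(-565/13) = 46330/13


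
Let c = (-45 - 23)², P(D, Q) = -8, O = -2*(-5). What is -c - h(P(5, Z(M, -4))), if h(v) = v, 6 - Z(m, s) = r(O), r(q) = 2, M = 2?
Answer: -4616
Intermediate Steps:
O = 10
Z(m, s) = 4 (Z(m, s) = 6 - 1*2 = 6 - 2 = 4)
c = 4624 (c = (-68)² = 4624)
-c - h(P(5, Z(M, -4))) = -1*4624 - 1*(-8) = -4624 + 8 = -4616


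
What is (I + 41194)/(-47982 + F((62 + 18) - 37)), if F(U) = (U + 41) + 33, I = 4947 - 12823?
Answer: -11106/15955 ≈ -0.69608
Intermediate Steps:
I = -7876
F(U) = 74 + U (F(U) = (41 + U) + 33 = 74 + U)
(I + 41194)/(-47982 + F((62 + 18) - 37)) = (-7876 + 41194)/(-47982 + (74 + ((62 + 18) - 37))) = 33318/(-47982 + (74 + (80 - 37))) = 33318/(-47982 + (74 + 43)) = 33318/(-47982 + 117) = 33318/(-47865) = 33318*(-1/47865) = -11106/15955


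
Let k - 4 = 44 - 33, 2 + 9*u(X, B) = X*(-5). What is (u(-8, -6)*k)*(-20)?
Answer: -3800/3 ≈ -1266.7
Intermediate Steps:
u(X, B) = -2/9 - 5*X/9 (u(X, B) = -2/9 + (X*(-5))/9 = -2/9 + (-5*X)/9 = -2/9 - 5*X/9)
k = 15 (k = 4 + (44 - 33) = 4 + 11 = 15)
(u(-8, -6)*k)*(-20) = ((-2/9 - 5/9*(-8))*15)*(-20) = ((-2/9 + 40/9)*15)*(-20) = ((38/9)*15)*(-20) = (190/3)*(-20) = -3800/3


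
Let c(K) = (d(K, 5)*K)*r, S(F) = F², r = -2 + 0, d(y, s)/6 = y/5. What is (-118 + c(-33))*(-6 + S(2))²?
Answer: -54632/5 ≈ -10926.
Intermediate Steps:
d(y, s) = 6*y/5 (d(y, s) = 6*(y/5) = 6*y/5)
r = -2
c(K) = -12*K²/5 (c(K) = ((6*K/5)*K)*(-2) = (6*K²/5)*(-2) = -12*K²/5)
(-118 + c(-33))*(-6 + S(2))² = (-118 - 12/5*(-33)²)*(-6 + 2²)² = (-118 - 12/5*1089)*(-6 + 4)² = (-118 - 13068/5)*(-2)² = -13658/5*4 = -54632/5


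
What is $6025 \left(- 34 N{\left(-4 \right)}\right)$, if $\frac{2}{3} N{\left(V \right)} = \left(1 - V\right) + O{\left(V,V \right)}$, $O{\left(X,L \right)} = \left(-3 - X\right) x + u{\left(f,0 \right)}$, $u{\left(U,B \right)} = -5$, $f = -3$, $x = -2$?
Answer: $614550$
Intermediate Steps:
$O{\left(X,L \right)} = 1 + 2 X$ ($O{\left(X,L \right)} = \left(-3 - X\right) \left(-2\right) - 5 = \left(6 + 2 X\right) - 5 = 1 + 2 X$)
$N{\left(V \right)} = 3 + \frac{3 V}{2}$ ($N{\left(V \right)} = \frac{3 \left(\left(1 - V\right) + \left(1 + 2 V\right)\right)}{2} = \frac{3 \left(2 + V\right)}{2} = 3 + \frac{3 V}{2}$)
$6025 \left(- 34 N{\left(-4 \right)}\right) = 6025 \left(- 34 \left(3 + \frac{3}{2} \left(-4\right)\right)\right) = 6025 \left(- 34 \left(3 - 6\right)\right) = 6025 \left(\left(-34\right) \left(-3\right)\right) = 6025 \cdot 102 = 614550$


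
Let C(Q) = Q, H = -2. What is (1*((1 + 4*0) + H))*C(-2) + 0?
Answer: 2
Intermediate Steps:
(1*((1 + 4*0) + H))*C(-2) + 0 = (1*((1 + 4*0) - 2))*(-2) + 0 = (1*((1 + 0) - 2))*(-2) + 0 = (1*(1 - 2))*(-2) + 0 = (1*(-1))*(-2) + 0 = -1*(-2) + 0 = 2 + 0 = 2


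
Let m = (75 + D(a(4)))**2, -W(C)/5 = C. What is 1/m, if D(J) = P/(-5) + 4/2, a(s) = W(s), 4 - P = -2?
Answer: 25/143641 ≈ 0.00017405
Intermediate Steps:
W(C) = -5*C
P = 6 (P = 4 - 1*(-2) = 4 + 2 = 6)
a(s) = -5*s
D(J) = 4/5 (D(J) = 6/(-5) + 4/2 = 6*(-1/5) + 4*(1/2) = -6/5 + 2 = 4/5)
m = 143641/25 (m = (75 + 4/5)**2 = (379/5)**2 = 143641/25 ≈ 5745.6)
1/m = 1/(143641/25) = 25/143641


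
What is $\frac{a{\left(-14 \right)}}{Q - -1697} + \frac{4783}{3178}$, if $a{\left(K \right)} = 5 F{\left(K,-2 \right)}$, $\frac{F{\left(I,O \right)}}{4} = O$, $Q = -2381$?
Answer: $\frac{849673}{543438} \approx 1.5635$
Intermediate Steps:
$F{\left(I,O \right)} = 4 O$
$a{\left(K \right)} = -40$ ($a{\left(K \right)} = 5 \cdot 4 \left(-2\right) = 5 \left(-8\right) = -40$)
$\frac{a{\left(-14 \right)}}{Q - -1697} + \frac{4783}{3178} = - \frac{40}{-2381 - -1697} + \frac{4783}{3178} = - \frac{40}{-2381 + 1697} + 4783 \cdot \frac{1}{3178} = - \frac{40}{-684} + \frac{4783}{3178} = \left(-40\right) \left(- \frac{1}{684}\right) + \frac{4783}{3178} = \frac{10}{171} + \frac{4783}{3178} = \frac{849673}{543438}$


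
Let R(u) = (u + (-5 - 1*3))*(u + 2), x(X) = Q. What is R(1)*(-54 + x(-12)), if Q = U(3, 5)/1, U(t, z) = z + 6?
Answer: 903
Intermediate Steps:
U(t, z) = 6 + z
Q = 11 (Q = (6 + 5)/1 = 11*1 = 11)
x(X) = 11
R(u) = (-8 + u)*(2 + u) (R(u) = (u + (-5 - 3))*(2 + u) = (u - 8)*(2 + u) = (-8 + u)*(2 + u))
R(1)*(-54 + x(-12)) = (-16 + 1**2 - 6*1)*(-54 + 11) = (-16 + 1 - 6)*(-43) = -21*(-43) = 903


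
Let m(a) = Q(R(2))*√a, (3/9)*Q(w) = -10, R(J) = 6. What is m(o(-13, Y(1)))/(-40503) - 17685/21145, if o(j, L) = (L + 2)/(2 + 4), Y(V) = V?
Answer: -3537/4229 + 5*√2/13501 ≈ -0.83584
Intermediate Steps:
Q(w) = -30 (Q(w) = 3*(-10) = -30)
o(j, L) = ⅓ + L/6 (o(j, L) = (2 + L)/6 = (2 + L)*(⅙) = ⅓ + L/6)
m(a) = -30*√a
m(o(-13, Y(1)))/(-40503) - 17685/21145 = -30*√(⅓ + (⅙)*1)/(-40503) - 17685/21145 = -30*√(⅓ + ⅙)*(-1/40503) - 17685*1/21145 = -15*√2*(-1/40503) - 3537/4229 = 5*√2/13501 - 3537/4229 = -3537/4229 + 5*√2/13501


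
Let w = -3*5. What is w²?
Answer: 225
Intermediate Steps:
w = -15
w² = (-15)² = 225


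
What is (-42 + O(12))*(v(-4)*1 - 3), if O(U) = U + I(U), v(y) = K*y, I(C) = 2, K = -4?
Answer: -364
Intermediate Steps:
v(y) = -4*y
O(U) = 2 + U (O(U) = U + 2 = 2 + U)
(-42 + O(12))*(v(-4)*1 - 3) = (-42 + (2 + 12))*(-4*(-4)*1 - 3) = (-42 + 14)*(16*1 - 3) = -28*(16 - 3) = -28*13 = -364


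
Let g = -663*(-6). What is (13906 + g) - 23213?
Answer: -5329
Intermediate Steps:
g = 3978
(13906 + g) - 23213 = (13906 + 3978) - 23213 = 17884 - 23213 = -5329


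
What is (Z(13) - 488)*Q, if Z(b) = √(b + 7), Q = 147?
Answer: -71736 + 294*√5 ≈ -71079.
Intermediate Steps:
Z(b) = √(7 + b)
(Z(13) - 488)*Q = (√(7 + 13) - 488)*147 = (√20 - 488)*147 = (2*√5 - 488)*147 = (-488 + 2*√5)*147 = -71736 + 294*√5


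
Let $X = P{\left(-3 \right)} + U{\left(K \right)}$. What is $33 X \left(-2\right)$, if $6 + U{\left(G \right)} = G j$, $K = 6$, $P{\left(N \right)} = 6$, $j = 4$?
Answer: $-1584$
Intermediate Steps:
$U{\left(G \right)} = -6 + 4 G$ ($U{\left(G \right)} = -6 + G 4 = -6 + 4 G$)
$X = 24$ ($X = 6 + \left(-6 + 4 \cdot 6\right) = 6 + \left(-6 + 24\right) = 6 + 18 = 24$)
$33 X \left(-2\right) = 33 \cdot 24 \left(-2\right) = 792 \left(-2\right) = -1584$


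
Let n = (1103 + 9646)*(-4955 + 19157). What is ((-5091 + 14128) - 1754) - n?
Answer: -152650015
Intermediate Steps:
n = 152657298 (n = 10749*14202 = 152657298)
((-5091 + 14128) - 1754) - n = ((-5091 + 14128) - 1754) - 1*152657298 = (9037 - 1754) - 152657298 = 7283 - 152657298 = -152650015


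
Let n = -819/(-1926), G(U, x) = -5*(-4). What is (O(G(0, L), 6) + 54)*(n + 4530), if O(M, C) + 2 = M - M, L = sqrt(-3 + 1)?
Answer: 25207286/107 ≈ 2.3558e+5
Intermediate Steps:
L = I*sqrt(2) (L = sqrt(-2) = I*sqrt(2) ≈ 1.4142*I)
G(U, x) = 20
O(M, C) = -2 (O(M, C) = -2 + (M - M) = -2 + 0 = -2)
n = 91/214 (n = -819*(-1/1926) = 91/214 ≈ 0.42523)
(O(G(0, L), 6) + 54)*(n + 4530) = (-2 + 54)*(91/214 + 4530) = 52*(969511/214) = 25207286/107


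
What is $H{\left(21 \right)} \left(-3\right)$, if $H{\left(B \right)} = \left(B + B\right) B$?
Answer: $-2646$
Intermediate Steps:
$H{\left(B \right)} = 2 B^{2}$ ($H{\left(B \right)} = 2 B B = 2 B^{2}$)
$H{\left(21 \right)} \left(-3\right) = 2 \cdot 21^{2} \left(-3\right) = 2 \cdot 441 \left(-3\right) = 882 \left(-3\right) = -2646$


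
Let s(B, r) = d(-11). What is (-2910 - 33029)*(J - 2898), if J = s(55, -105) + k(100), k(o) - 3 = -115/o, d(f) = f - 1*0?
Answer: 2089601277/20 ≈ 1.0448e+8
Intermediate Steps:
d(f) = f (d(f) = f + 0 = f)
s(B, r) = -11
k(o) = 3 - 115/o
J = -183/20 (J = -11 + (3 - 115/100) = -11 + (3 - 115*1/100) = -11 + (3 - 23/20) = -11 + 37/20 = -183/20 ≈ -9.1500)
(-2910 - 33029)*(J - 2898) = (-2910 - 33029)*(-183/20 - 2898) = -35939*(-58143/20) = 2089601277/20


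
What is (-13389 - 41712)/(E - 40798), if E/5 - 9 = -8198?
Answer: 55101/81743 ≈ 0.67408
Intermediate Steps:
E = -40945 (E = 45 + 5*(-8198) = 45 - 40990 = -40945)
(-13389 - 41712)/(E - 40798) = (-13389 - 41712)/(-40945 - 40798) = -55101/(-81743) = -55101*(-1/81743) = 55101/81743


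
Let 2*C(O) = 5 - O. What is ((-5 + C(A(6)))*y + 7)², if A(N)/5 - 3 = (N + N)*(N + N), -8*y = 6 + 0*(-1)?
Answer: 323761/4 ≈ 80940.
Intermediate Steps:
y = -¾ (y = -(6 + 0*(-1))/8 = -(6 + 0)/8 = -⅛*6 = -¾ ≈ -0.75000)
A(N) = 15 + 20*N² (A(N) = 15 + 5*((N + N)*(N + N)) = 15 + 5*((2*N)*(2*N)) = 15 + 5*(4*N²) = 15 + 20*N²)
C(O) = 5/2 - O/2 (C(O) = (5 - O)/2 = 5/2 - O/2)
((-5 + C(A(6)))*y + 7)² = ((-5 + (5/2 - (15 + 20*6²)/2))*(-¾) + 7)² = ((-5 + (5/2 - (15 + 20*36)/2))*(-¾) + 7)² = ((-5 + (5/2 - (15 + 720)/2))*(-¾) + 7)² = ((-5 + (5/2 - ½*735))*(-¾) + 7)² = ((-5 + (5/2 - 735/2))*(-¾) + 7)² = ((-5 - 365)*(-¾) + 7)² = (-370*(-¾) + 7)² = (555/2 + 7)² = (569/2)² = 323761/4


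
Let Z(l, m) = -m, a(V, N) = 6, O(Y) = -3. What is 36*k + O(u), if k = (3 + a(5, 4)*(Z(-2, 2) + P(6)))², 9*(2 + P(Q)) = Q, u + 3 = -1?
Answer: 10401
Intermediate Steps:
u = -4 (u = -3 - 1 = -4)
P(Q) = -2 + Q/9
k = 289 (k = (3 + 6*(-1*2 + (-2 + (⅑)*6)))² = (3 + 6*(-2 + (-2 + ⅔)))² = (3 + 6*(-2 - 4/3))² = (3 + 6*(-10/3))² = (3 - 20)² = (-17)² = 289)
36*k + O(u) = 36*289 - 3 = 10404 - 3 = 10401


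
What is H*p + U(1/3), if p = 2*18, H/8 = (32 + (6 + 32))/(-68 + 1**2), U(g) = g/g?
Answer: -20093/67 ≈ -299.90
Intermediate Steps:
U(g) = 1
H = -560/67 (H = 8*((32 + (6 + 32))/(-68 + 1**2)) = 8*((32 + 38)/(-68 + 1)) = 8*(70/(-67)) = 8*(70*(-1/67)) = 8*(-70/67) = -560/67 ≈ -8.3582)
p = 36
H*p + U(1/3) = -560/67*36 + 1 = -20160/67 + 1 = -20093/67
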